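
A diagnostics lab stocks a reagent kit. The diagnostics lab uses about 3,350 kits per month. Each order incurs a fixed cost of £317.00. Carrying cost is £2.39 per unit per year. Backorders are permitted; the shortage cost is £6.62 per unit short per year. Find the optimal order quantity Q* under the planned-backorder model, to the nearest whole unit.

Annual demand D = 3,350 × 12 = 40,200.
With planned backorders, Q* = √(2DS/H) · √((H+B)/B).
√(2DS/H) = √(2 × 40,200 × 317 / 2.39) = 3265.568.
√((H+B)/B) = √((2.39+6.62)/6.62) = 1.1666.
Q* ≈ 3809.712.

Q* ≈ 3,810 kits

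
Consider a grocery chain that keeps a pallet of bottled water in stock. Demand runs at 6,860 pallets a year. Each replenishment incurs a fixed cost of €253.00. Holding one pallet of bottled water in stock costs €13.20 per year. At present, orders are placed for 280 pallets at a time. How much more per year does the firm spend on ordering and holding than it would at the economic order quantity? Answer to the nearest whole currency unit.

Extra cost ≈ €1,278 per year

EOQ = √(2DS/H) = √(2 × 6,860 × 253 / 13.2) ≈ 512.80.
Cost at Q* = (D/Q*)S + (Q*/2)H = √(2DSH) ≈ €6,769.00.
Cost at Q = 280: (6,860/280)×253 + (280/2)×13.2 = €6,198.50 + €1,848.00 = €8,046.50.
Excess = €8,046.50 − €6,769.00 = €1,277.50.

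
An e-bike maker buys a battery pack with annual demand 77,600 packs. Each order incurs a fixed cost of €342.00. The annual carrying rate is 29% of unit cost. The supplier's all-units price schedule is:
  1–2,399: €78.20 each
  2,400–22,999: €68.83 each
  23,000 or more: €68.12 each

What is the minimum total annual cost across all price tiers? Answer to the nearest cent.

TC* ≈ €5,376,218.84

Holding cost per unit per year at price C is H = 0.29·C.
For each price level, check whether its EOQ is feasible; otherwise the best quantity at that price is the breakpoint.
EOQ at €78.20 = 1529.9 (feasible in tier 1): TC = 77,600×€78.20 + (77,600/1529.9)×342 + (1529.9/2)×0.29×€78.20 = €6,103,014.55.
EOQ at €68.83 = 1630.7 < 2400, so use break Q=2400: TC = 77,600×€68.83 + (77,600/2400.0)×342 + (2400.0/2)×0.29×€68.83 = €5,376,218.84.
EOQ at €68.12 = 1639.2 < 23000, so use break Q=23000: TC = 77,600×€68.12 + (77,600/23000.0)×342 + (23000.0/2)×0.29×€68.12 = €5,514,446.08.
Lowest total cost among the candidates is at Q = 2400.0.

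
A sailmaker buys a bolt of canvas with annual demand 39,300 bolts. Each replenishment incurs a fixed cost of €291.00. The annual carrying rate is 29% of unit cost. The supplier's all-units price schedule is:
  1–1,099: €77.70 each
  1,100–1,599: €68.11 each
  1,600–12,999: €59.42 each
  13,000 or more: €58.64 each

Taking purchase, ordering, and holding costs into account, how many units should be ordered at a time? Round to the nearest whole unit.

Q* ≈ 1,600 bolts

Holding cost per unit per year at price C is H = 0.29·C.
Evaluate total cost at each tier's feasible EOQ or, if the EOQ is below the tier, at the tier's minimum quantity.
EOQ at €77.70 = 1007.5 (feasible in tier 1): TC = 39,300×€77.70 + (39,300/1007.5)×291 + (1007.5/2)×0.29×€77.70 = €3,076,312.17.
EOQ at €68.11 = 1076.1 < 1100, so use break Q=1100: TC = 39,300×€68.11 + (39,300/1100.0)×291 + (1100.0/2)×0.29×€68.11 = €2,697,983.18.
EOQ at €59.42 = 1152.1 < 1600, so use break Q=1600: TC = 39,300×€59.42 + (39,300/1600.0)×291 + (1600.0/2)×0.29×€59.42 = €2,356,139.13.
EOQ at €58.64 = 1159.7 < 13000, so use break Q=13000: TC = 39,300×€58.64 + (39,300/13000.0)×291 + (13000.0/2)×0.29×€58.64 = €2,415,968.12.
Lowest total cost is €2,356,139.13 at Q = 1600.0.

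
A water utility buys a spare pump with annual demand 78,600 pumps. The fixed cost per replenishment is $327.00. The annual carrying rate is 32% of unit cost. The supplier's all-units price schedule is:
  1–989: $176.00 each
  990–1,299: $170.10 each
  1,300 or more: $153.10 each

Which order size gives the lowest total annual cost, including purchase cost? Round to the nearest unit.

Holding cost per unit per year at price C is H = 0.32·C.
For each price level, check whether its EOQ is feasible; otherwise the best quantity at that price is the breakpoint.
EOQ at $176.00 = 955.4 (feasible in tier 1): TC = 78,600×$176.00 + (78,600/955.4)×327 + (955.4/2)×0.32×$176.00 = $13,887,406.09.
EOQ at $170.10 = 971.8 < 990, so use break Q=990: TC = 78,600×$170.10 + (78,600/990.0)×327 + (990.0/2)×0.32×$170.10 = $13,422,765.66.
EOQ at $153.10 = 1024.3 < 1300, so use break Q=1300: TC = 78,600×$153.10 + (78,600/1300.0)×327 + (1300.0/2)×0.32×$153.10 = $12,085,275.72.
Lowest total cost is $12,085,275.72 at Q = 1300.0.

Q* ≈ 1,300 pumps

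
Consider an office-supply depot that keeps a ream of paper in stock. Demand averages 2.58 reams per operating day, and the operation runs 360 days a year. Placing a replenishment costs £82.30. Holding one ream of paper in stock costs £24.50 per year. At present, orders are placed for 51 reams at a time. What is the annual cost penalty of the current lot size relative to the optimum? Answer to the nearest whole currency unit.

Extra cost ≈ £188 per year

Annual demand D = 2.58 × 360 = 928.8.
EOQ = √(2DS/H) = √(2 × 928.8 × 82.3 / 24.5) ≈ 78.99.
Cost at Q* = (D/Q*)S + (Q*/2)H = √(2DSH) ≈ £1,935.35.
Cost at Q = 51: (928.8/51)×82.3 + (51/2)×24.5 = £1,498.83 + £624.75 = £2,123.58.
Excess = £2,123.58 − £1,935.35 = £188.23.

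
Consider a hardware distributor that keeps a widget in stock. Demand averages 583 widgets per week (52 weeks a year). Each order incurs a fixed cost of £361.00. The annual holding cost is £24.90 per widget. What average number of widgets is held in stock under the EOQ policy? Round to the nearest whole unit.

Average inventory ≈ 469 widgets

Annual demand D = 583 × 52 = 30,316.
EOQ = √(2DS/H) = √(2 × 30,316 × 361 / 24.9) ≈ 937.57.
Average inventory = Q*/2 ≈ 937.57 / 2 = 468.786.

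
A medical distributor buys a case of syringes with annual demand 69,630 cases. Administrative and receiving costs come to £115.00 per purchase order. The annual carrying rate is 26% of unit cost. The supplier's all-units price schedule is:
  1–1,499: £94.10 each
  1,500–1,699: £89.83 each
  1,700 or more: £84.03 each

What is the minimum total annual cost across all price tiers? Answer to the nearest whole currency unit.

Holding cost per unit per year at price C is H = 0.26·C.
For each price level, check whether its EOQ is feasible; otherwise the best quantity at that price is the breakpoint.
EOQ at £94.10 = 809.1 (feasible in tier 1): TC = 69,630×£94.10 + (69,630/809.1)×115 + (809.1/2)×0.26×£94.10 = £6,571,977.46.
EOQ at £89.83 = 828.1 < 1500, so use break Q=1500: TC = 69,630×£89.83 + (69,630/1500.0)×115 + (1500.0/2)×0.26×£89.83 = £6,277,718.05.
EOQ at £84.03 = 856.2 < 1700, so use break Q=1700: TC = 69,630×£84.03 + (69,630/1700.0)×115 + (1700.0/2)×0.26×£84.03 = £5,874,289.79.
Lowest total cost among the candidates is at Q = 1700.0.

TC* ≈ £5,874,290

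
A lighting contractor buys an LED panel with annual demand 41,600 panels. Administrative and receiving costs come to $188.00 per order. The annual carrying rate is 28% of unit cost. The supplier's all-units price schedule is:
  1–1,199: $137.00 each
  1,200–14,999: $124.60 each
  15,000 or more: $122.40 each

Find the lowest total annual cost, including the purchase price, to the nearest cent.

TC* ≈ $5,210,810.13

Holding cost per unit per year at price C is H = 0.28·C.
Candidates are each tier's EOQ (if it falls in that tier) and each price-break quantity.
EOQ at $137.00 = 638.6 (feasible in tier 1): TC = 41,600×$137.00 + (41,600/638.6)×188 + (638.6/2)×0.28×$137.00 = $5,723,695.14.
EOQ at $124.60 = 669.6 < 1200, so use break Q=1200: TC = 41,600×$124.60 + (41,600/1200.0)×188 + (1200.0/2)×0.28×$124.60 = $5,210,810.13.
EOQ at $122.40 = 675.6 < 15000, so use break Q=15000: TC = 41,600×$122.40 + (41,600/15000.0)×188 + (15000.0/2)×0.28×$122.40 = $5,349,401.39.
Lowest total cost among the candidates is at Q = 1200.0.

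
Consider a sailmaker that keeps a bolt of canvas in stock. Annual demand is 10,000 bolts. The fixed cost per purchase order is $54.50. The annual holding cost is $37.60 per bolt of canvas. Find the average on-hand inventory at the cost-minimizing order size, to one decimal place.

Average inventory ≈ 85.1 bolts

Q* = √(2DS/H) = √(2 × 10,000 × 54.5 / 37.6) ≈ 170.26.
Average inventory = Q*/2 ≈ 170.26 / 2 = 85.131.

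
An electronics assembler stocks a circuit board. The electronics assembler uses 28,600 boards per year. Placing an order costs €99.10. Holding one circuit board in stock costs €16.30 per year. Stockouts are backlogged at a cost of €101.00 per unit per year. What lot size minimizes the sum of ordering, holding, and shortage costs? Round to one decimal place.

Q* ≈ 635.5 boards

With planned backorders, Q* = √(2DS/H) · √((H+B)/B).
√(2DS/H) = √(2 × 28,600 × 99.1 / 16.3) = 589.713.
√((H+B)/B) = √((16.3+101)/101) = 1.0777.
Q* ≈ 635.520.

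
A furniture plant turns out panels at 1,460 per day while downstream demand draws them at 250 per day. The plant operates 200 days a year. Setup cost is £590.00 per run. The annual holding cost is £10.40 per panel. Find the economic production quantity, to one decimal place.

Annual demand D = 250 × 200 = 50,000.
Production build-up factor (1 − d/p) = 1 − 250/1,460 = 0.8288.
Q* = √(2DS / (H(1 − d/p))) = √(2 × 50,000 × 590 / (10.4 × 0.8288)).
= √(59,000,000 / 8.6192) ≈ 2616.333.

Q* ≈ 2,616.3 panels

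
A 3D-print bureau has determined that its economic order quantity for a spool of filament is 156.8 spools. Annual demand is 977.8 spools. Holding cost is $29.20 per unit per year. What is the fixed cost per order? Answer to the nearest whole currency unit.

S ≈ $367

Invert the EOQ relation Q*² = 2DS/H.
From Q* = √(2DS/H): S = Q*²H / (2D) = 156.8² × 29.2 / (2 × 977.8) = 367.1089.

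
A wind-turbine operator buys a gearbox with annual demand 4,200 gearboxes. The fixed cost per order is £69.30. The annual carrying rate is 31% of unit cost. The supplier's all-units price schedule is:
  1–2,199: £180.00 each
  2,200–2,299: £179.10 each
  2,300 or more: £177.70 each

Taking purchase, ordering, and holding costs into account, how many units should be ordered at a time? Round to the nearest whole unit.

Holding cost per unit per year at price C is H = 0.31·C.
For each price level, check whether its EOQ is feasible; otherwise the best quantity at that price is the breakpoint.
EOQ at £180.00 = 102.1 (feasible in tier 1): TC = 4,200×£180.00 + (4,200/102.1)×69.3 + (102.1/2)×0.31×£180.00 = £761,699.32.
EOQ at £179.10 = 102.4 < 2200, so use break Q=2200: TC = 4,200×£179.10 + (4,200/2200.0)×69.3 + (2200.0/2)×0.31×£179.10 = £813,425.40.
EOQ at £177.70 = 102.8 < 2300, so use break Q=2300: TC = 4,200×£177.70 + (4,200/2300.0)×69.3 + (2300.0/2)×0.31×£177.70 = £809,816.60.
Lowest total cost is £761,699.32 at Q = 102.1.

Q* ≈ 102 gearboxes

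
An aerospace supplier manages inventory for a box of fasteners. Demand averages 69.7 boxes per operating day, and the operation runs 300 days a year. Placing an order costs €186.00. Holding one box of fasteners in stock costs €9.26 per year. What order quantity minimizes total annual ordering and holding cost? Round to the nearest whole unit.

Q* ≈ 917 boxes

Annual demand D = 69.7 × 300 = 20,910.
EOQ = √(2DS / H) = √(2 × 20,910 × 186 / 9.26).
= √(7,778,520 / 9.26) = √840,012.959 ≈ 916.522.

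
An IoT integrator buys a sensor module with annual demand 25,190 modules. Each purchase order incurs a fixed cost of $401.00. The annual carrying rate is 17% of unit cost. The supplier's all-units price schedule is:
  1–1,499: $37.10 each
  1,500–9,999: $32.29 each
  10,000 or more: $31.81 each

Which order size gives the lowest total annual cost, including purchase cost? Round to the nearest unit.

Q* ≈ 1,918 modules

Holding cost per unit per year at price C is H = 0.17·C.
Candidates are each tier's EOQ (if it falls in that tier) and each price-break quantity.
Tier 1 ($37.10): EOQ = 1789.7 exceeds tier's upper bound 1499, so this tier is dominated.
EOQ at $32.29 = 1918.4 (feasible in tier 2): TC = 25,190×$32.29 + (25,190/1918.4)×401 + (1918.4/2)×0.17×$32.29 = $823,915.86.
EOQ at $31.81 = 1932.8 < 10000, so use break Q=10000: TC = 25,190×$31.81 + (25,190/10000.0)×401 + (10000.0/2)×0.17×$31.81 = $829,342.52.
Lowest total cost is $823,915.86 at Q = 1918.4.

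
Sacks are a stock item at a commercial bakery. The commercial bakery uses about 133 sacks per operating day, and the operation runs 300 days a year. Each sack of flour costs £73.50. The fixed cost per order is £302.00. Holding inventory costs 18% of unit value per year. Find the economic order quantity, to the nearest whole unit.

Annual demand D = 133 × 300 = 39,900.
Holding cost H = 0.18 × £73.50 = £13.2300 per unit per year.
EOQ = √(2DS / H) = √(2 × 39,900 × 302 / 13.23).
= √(24,099,600 / 13.23) = √1,821,587.3016 ≈ 1349.662.

Q* ≈ 1,350 sacks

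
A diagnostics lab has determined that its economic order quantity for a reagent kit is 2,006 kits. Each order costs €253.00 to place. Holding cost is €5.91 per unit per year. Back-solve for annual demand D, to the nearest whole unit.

The basic EOQ model gives Q* = √(2DS/H); rearrange for the unknown.
From Q* = √(2DS/H): D = Q*²H / (2S) = 2,006² × 5.91 / (2 × 253) = 47000.104.

D ≈ 47,000 kits per year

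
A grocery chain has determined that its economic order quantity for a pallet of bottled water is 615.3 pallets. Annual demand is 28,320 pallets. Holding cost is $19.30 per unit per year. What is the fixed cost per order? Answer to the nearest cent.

Squaring Q* = √(2DS/H) gives Q*² = 2DS/H.
From Q* = √(2DS/H): S = Q*²H / (2D) = 615.3² × 19.3 / (2 × 28,320) = 129.0054.

S ≈ $129.01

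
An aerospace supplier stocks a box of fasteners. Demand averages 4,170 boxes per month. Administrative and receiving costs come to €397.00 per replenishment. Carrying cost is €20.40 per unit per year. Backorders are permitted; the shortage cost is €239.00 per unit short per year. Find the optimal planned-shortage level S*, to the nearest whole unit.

Annual demand D = 4,170 × 12 = 50,040.
With planned backorders, Q* = √(2DS/H) · √((H+B)/B).
√(2DS/H) = √(2 × 50,040 × 397 / 20.4) = 1395.577.
√((H+B)/B) = √((20.4+239)/239) = 1.0418.
Q* ≈ 1453.918.
S* = Q* · H/(H+B) = 1453.918 × 20.4/259.4 ≈ 114.340.

S* ≈ 114 boxes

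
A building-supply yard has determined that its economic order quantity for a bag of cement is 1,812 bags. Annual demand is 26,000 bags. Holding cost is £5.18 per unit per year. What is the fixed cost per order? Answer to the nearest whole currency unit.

S ≈ £327

Squaring Q* = √(2DS/H) gives Q*² = 2DS/H.
From Q* = √(2DS/H): S = Q*²H / (2D) = 1,812² × 5.18 / (2 × 26,000) = 327.0716.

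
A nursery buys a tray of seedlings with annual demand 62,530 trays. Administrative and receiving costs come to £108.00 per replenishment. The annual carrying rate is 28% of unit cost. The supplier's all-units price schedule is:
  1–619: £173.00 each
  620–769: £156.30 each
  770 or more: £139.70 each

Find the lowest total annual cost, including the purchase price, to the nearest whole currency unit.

TC* ≈ £8,759,271

Holding cost per unit per year at price C is H = 0.28·C.
For each price level, check whether its EOQ is feasible; otherwise the best quantity at that price is the breakpoint.
EOQ at £173.00 = 528.0 (feasible in tier 1): TC = 62,530×£173.00 + (62,530/528.0)×108 + (528.0/2)×0.28×£173.00 = £10,843,268.39.
EOQ at £156.30 = 555.5 < 620, so use break Q=620: TC = 62,530×£156.30 + (62,530/620.0)×108 + (620.0/2)×0.28×£156.30 = £9,797,898.16.
EOQ at £139.70 = 587.6 < 770, so use break Q=770: TC = 62,530×£139.70 + (62,530/770.0)×108 + (770.0/2)×0.28×£139.70 = £8,759,271.10.
Lowest total cost among the candidates is at Q = 770.0.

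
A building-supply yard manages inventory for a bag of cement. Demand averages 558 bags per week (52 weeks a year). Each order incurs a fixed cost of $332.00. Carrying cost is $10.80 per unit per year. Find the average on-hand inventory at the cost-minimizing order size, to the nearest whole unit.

Annual demand D = 558 × 52 = 29,016.
Q* = √(2DS/H) = √(2 × 29,016 × 332 / 10.8) ≈ 1335.64.
Average inventory = Q*/2 ≈ 1335.64 / 2 = 667.822.

Average inventory ≈ 668 bags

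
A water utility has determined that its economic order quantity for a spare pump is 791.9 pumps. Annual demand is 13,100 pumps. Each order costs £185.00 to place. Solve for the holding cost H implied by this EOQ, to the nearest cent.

The basic EOQ model gives Q* = √(2DS/H); rearrange for the unknown.
From Q* = √(2DS/H): H = 2DS / Q*² = 2 × 13,100 × 185 / 791.9² = 7.7292.

H ≈ £7.73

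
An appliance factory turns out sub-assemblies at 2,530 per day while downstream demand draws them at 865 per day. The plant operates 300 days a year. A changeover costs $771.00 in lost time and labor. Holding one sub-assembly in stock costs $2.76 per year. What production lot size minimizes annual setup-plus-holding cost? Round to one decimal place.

Annual demand D = 865 × 300 = 259,500.
Production build-up factor (1 − d/p) = 1 − 865/2,530 = 0.6581.
Q* = √(2DS / (H(1 − d/p))) = √(2 × 259,500 × 771 / (2.76 × 0.6581)).
= √(400,149,000 / 1.8164) ≈ 14842.582.

Q* ≈ 14,842.6 sub-assemblies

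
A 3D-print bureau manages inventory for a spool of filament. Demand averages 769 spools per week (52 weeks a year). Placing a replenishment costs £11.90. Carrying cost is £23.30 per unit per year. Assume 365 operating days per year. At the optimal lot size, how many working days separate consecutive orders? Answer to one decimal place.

T ≈ 1.8 days

Annual demand D = 769 × 52 = 39,988.
EOQ = √(2DS/H) = √(2 × 39,988 × 11.9 / 23.3) ≈ 202.10.
Cycle time = Q*/D × 365 = 202.10 / 39,988 × 365 ≈ 1.845 days.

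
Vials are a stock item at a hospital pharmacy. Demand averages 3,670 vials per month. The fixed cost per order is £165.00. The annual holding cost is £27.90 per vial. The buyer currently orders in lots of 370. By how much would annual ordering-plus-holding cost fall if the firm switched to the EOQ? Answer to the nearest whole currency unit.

Annual demand D = 3,670 × 12 = 44,040.
EOQ = √(2DS/H) = √(2 × 44,040 × 165 / 27.9) ≈ 721.74.
Cost at Q* = (D/Q*)S + (Q*/2)H = √(2DSH) ≈ £20,136.44.
Cost at Q = 370: (44,040/370)×165 + (370/2)×27.9 = £19,639.46 + £5,161.50 = £24,800.96.
Excess = £24,800.96 − £20,136.44 = £4,664.52.

Extra cost ≈ £4,665 per year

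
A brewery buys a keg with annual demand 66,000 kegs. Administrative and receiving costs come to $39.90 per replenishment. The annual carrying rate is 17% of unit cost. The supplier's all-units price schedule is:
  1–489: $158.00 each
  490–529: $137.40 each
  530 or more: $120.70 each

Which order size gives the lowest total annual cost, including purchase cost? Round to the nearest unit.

Holding cost per unit per year at price C is H = 0.17·C.
Evaluate total cost at each tier's feasible EOQ or, if the EOQ is below the tier, at the tier's minimum quantity.
EOQ at $158.00 = 442.8 (feasible in tier 1): TC = 66,000×$158.00 + (66,000/442.8)×39.9 + (442.8/2)×0.17×$158.00 = $10,439,893.96.
EOQ at $137.40 = 474.8 < 490, so use break Q=490: TC = 66,000×$137.40 + (66,000/490.0)×39.9 + (490.0/2)×0.17×$137.40 = $9,079,497.00.
EOQ at $120.70 = 506.6 < 530, so use break Q=530: TC = 66,000×$120.70 + (66,000/530.0)×39.9 + (530.0/2)×0.17×$120.70 = $7,976,606.21.
Lowest total cost is $7,976,606.21 at Q = 530.0.

Q* ≈ 530 kegs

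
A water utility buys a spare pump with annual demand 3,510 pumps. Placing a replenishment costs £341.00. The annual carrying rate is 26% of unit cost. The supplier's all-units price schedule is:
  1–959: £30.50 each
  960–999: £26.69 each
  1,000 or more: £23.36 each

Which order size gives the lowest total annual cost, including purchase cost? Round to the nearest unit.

Holding cost per unit per year at price C is H = 0.26·C.
Evaluate total cost at each tier's feasible EOQ or, if the EOQ is below the tier, at the tier's minimum quantity.
EOQ at £30.50 = 549.4 (feasible in tier 1): TC = 3,510×£30.50 + (3,510/549.4)×341 + (549.4/2)×0.26×£30.50 = £111,411.95.
EOQ at £26.69 = 587.3 < 960, so use break Q=960: TC = 3,510×£26.69 + (3,510/960.0)×341 + (960.0/2)×0.26×£26.69 = £98,259.59.
EOQ at £23.36 = 627.8 < 1000, so use break Q=1000: TC = 3,510×£23.36 + (3,510/1000.0)×341 + (1000.0/2)×0.26×£23.36 = £86,227.31.
Lowest total cost is £86,227.31 at Q = 1000.0.

Q* ≈ 1,000 pumps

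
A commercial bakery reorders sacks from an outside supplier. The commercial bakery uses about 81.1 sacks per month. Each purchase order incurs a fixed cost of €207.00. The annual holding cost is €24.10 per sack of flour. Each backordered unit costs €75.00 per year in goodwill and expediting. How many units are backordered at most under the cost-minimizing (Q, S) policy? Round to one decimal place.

S* ≈ 36.1 sacks

Annual demand D = 81.1 × 12 = 973.2.
With planned backorders, Q* = √(2DS/H) · √((H+B)/B).
√(2DS/H) = √(2 × 973.2 × 207 / 24.1) = 129.298.
√((H+B)/B) = √((24.1+75)/75) = 1.1495.
Q* ≈ 148.627.
S* = Q* · H/(H+B) = 148.627 × 24.1/99.1 ≈ 36.145.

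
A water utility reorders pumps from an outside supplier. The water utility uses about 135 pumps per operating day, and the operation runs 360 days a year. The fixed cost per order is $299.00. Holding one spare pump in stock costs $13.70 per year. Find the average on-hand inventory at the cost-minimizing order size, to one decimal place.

Average inventory ≈ 728.2 pumps

Annual demand D = 135 × 360 = 48,600.
The optimal lot size = √(2DS/H) = √(2 × 48,600 × 299 / 13.7) ≈ 1456.49.
Average inventory = Q*/2 ≈ 1456.49 / 2 = 728.247.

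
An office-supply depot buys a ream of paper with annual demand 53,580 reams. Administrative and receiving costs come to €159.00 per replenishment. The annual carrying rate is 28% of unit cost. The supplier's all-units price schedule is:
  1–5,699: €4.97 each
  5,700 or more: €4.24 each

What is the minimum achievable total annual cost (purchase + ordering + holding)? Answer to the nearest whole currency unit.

Holding cost per unit per year at price C is H = 0.28·C.
Evaluate total cost at each tier's feasible EOQ or, if the EOQ is below the tier, at the tier's minimum quantity.
EOQ at €4.97 = 3499.1 (feasible in tier 1): TC = 53,580×€4.97 + (53,580/3499.1)×159 + (3499.1/2)×0.28×€4.97 = €271,161.96.
EOQ at €4.24 = 3788.4 < 5700, so use break Q=5700: TC = 53,580×€4.24 + (53,580/5700.0)×159 + (5700.0/2)×0.28×€4.24 = €232,057.32.
Lowest total cost among the candidates is at Q = 5700.0.

TC* ≈ €232,057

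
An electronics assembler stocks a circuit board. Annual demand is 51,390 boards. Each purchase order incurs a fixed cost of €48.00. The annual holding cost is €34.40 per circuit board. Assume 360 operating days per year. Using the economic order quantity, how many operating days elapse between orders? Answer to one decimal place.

Q* = √(2DS/H) = √(2 × 51,390 × 48 / 34.4) ≈ 378.70.
Cycle time = Q*/D × 360 = 378.70 / 51,390 × 360 ≈ 2.653 days.

T ≈ 2.7 days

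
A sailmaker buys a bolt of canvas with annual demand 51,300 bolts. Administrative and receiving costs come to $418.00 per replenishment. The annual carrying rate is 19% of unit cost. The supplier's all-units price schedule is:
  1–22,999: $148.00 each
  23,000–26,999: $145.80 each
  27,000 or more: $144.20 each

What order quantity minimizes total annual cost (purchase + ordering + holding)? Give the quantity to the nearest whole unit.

Holding cost per unit per year at price C is H = 0.19·C.
Evaluate total cost at each tier's feasible EOQ or, if the EOQ is below the tier, at the tier's minimum quantity.
EOQ at $148.00 = 1235.0 (feasible in tier 1): TC = 51,300×$148.00 + (51,300/1235.0)×418 + (1235.0/2)×0.19×$148.00 = $7,627,127.18.
EOQ at $145.80 = 1244.2 < 23000, so use break Q=23000: TC = 51,300×$145.80 + (51,300/23000.0)×418 + (23000.0/2)×0.19×$145.80 = $7,799,045.32.
EOQ at $144.20 = 1251.1 < 27000, so use break Q=27000: TC = 51,300×$144.20 + (51,300/27000.0)×418 + (27000.0/2)×0.19×$144.20 = $7,768,127.20.
Lowest total cost is $7,627,127.18 at Q = 1235.0.

Q* ≈ 1,235 bolts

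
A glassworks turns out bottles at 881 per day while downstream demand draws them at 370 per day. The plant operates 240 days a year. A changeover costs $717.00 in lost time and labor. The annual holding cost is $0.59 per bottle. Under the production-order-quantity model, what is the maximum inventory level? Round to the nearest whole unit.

Annual demand D = 370 × 240 = 88,800.
Production build-up factor (1 − d/p) = 1 − 370/881 = 0.5800.
Q* = √(2DS / (H(1 − d/p))) = √(2 × 88,800 × 717 / (0.59 × 0.5800)).
= √(127,339,200 / 0.3422) ≈ 19290.015.
Maximum inventory = Q*(1 − d/p) = 19290.015 × 0.5800 ≈ 11188.646.

I_max ≈ 11,189 bottles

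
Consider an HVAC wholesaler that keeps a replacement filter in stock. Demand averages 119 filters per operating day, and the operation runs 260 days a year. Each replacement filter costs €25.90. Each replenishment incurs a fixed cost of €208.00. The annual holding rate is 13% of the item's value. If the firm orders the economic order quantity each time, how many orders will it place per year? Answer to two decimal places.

N ≈ 15.82 orders per year

Annual demand D = 119 × 260 = 30,940.
Holding cost H = 0.13 × €25.90 = €3.3670 per unit per year.
The optimal lot size = √(2DS/H) = √(2 × 30,940 × 208 / 3.367) ≈ 1955.17.
Orders per year = D / Q* = 30,940 / 1955.17 ≈ 15.825.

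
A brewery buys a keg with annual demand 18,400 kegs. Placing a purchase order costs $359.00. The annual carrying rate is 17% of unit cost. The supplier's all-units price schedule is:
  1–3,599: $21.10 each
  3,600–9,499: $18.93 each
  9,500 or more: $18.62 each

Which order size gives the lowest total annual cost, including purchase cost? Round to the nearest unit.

Holding cost per unit per year at price C is H = 0.17·C.
Evaluate total cost at each tier's feasible EOQ or, if the EOQ is below the tier, at the tier's minimum quantity.
EOQ at $21.10 = 1919.1 (feasible in tier 1): TC = 18,400×$21.10 + (18,400/1919.1)×359 + (1919.1/2)×0.17×$21.10 = $395,123.94.
EOQ at $18.93 = 2026.1 < 3600, so use break Q=3600: TC = 18,400×$18.93 + (18,400/3600.0)×359 + (3600.0/2)×0.17×$18.93 = $355,939.47.
EOQ at $18.62 = 2042.9 < 9500, so use break Q=9500: TC = 18,400×$18.62 + (18,400/9500.0)×359 + (9500.0/2)×0.17×$18.62 = $358,338.98.
Lowest total cost is $355,939.47 at Q = 3600.0.

Q* ≈ 3,600 kegs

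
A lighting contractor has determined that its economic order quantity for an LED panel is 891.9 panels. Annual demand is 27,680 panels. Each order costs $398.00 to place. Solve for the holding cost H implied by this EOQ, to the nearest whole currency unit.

H ≈ $28

Invert the EOQ relation Q*² = 2DS/H.
From Q* = √(2DS/H): H = 2DS / Q*² = 2 × 27,680 × 398 / 891.9² = 27.6979.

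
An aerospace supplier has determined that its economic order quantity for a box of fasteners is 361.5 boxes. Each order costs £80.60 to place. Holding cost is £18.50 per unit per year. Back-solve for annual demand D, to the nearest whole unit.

D ≈ 14,998 boxes per year

Squaring Q* = √(2DS/H) gives Q*² = 2DS/H.
From Q* = √(2DS/H): D = Q*²H / (2S) = 361.5² × 18.5 / (2 × 80.6) = 14997.653.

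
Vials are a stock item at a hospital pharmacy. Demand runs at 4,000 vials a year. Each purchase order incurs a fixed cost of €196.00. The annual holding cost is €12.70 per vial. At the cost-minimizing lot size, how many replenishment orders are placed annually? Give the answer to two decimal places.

EOQ = √(2DS/H) = √(2 × 4,000 × 196 / 12.7) ≈ 351.38.
Orders per year = D / Q* = 4,000 / 351.38 ≈ 11.384.

N ≈ 11.38 orders per year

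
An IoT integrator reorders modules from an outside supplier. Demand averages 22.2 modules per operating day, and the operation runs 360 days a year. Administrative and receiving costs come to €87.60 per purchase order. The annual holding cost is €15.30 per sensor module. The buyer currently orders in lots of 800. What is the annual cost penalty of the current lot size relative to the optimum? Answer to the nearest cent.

Extra cost ≈ €2,366.62 per year

Annual demand D = 22.2 × 360 = 7,992.
EOQ = √(2DS/H) = √(2 × 7,992 × 87.6 / 15.3) ≈ 302.52.
Cost at Q* = (D/Q*)S + (Q*/2)H = √(2DSH) ≈ €4,628.50.
Cost at Q = 800: (7,992/800)×87.6 + (800/2)×15.3 = €875.12 + €6,120.00 = €6,995.12.
Excess = €6,995.12 − €4,628.50 = €2,366.62.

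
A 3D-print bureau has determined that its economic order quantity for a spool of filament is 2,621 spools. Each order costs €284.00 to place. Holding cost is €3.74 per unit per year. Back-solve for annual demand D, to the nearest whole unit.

The basic EOQ model gives Q* = √(2DS/H); rearrange for the unknown.
From Q* = √(2DS/H): D = Q*²H / (2S) = 2,621² × 3.74 / (2 × 284) = 45233.200.

D ≈ 45,233 spools per year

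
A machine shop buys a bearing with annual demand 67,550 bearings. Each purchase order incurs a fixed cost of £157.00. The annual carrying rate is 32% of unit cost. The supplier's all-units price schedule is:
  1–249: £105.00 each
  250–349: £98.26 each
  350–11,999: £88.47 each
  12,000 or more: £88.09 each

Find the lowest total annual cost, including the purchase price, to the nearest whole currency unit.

Holding cost per unit per year at price C is H = 0.32·C.
Candidates are each tier's EOQ (if it falls in that tier) and each price-break quantity.
Tier 1 (£105.00): EOQ = 794.5 exceeds tier's upper bound 249, so this tier is dominated.
Tier 2 (£98.26): EOQ = 821.3 exceeds tier's upper bound 349, so this tier is dominated.
EOQ at £88.47 = 865.6 (feasible in tier 3): TC = 67,550×£88.47 + (67,550/865.6)×157 + (865.6/2)×0.32×£88.47 = £6,000,653.26.
EOQ at £88.09 = 867.4 < 12000, so use break Q=12000: TC = 67,550×£88.09 + (67,550/12000.0)×157 + (12000.0/2)×0.32×£88.09 = £6,120,496.08.
Lowest total cost among the candidates is at Q = 865.6.

TC* ≈ £6,000,653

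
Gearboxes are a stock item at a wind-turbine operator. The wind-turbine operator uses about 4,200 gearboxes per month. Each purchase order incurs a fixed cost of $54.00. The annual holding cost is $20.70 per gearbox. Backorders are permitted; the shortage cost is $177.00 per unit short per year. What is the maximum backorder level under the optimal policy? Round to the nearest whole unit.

S* ≈ 57 gearboxes

Annual demand D = 4,200 × 12 = 50,400.
With planned backorders, Q* = √(2DS/H) · √((H+B)/B).
√(2DS/H) = √(2 × 50,400 × 54 / 20.7) = 512.793.
√((H+B)/B) = √((20.7+177)/177) = 1.0569.
Q* ≈ 541.949.
S* = Q* · H/(H+B) = 541.949 × 20.7/197.7 ≈ 56.744.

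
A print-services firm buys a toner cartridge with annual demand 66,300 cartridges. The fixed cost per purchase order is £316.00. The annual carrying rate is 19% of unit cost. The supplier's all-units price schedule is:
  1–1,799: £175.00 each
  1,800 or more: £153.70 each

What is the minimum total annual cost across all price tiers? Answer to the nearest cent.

Holding cost per unit per year at price C is H = 0.19·C.
Candidates are each tier's EOQ (if it falls in that tier) and each price-break quantity.
EOQ at £175.00 = 1122.6 (feasible in tier 1): TC = 66,300×£175.00 + (66,300/1122.6)×316 + (1122.6/2)×0.19×£175.00 = £11,639,825.97.
EOQ at £153.70 = 1197.8 < 1800, so use break Q=1800: TC = 66,300×£153.70 + (66,300/1800.0)×316 + (1800.0/2)×0.19×£153.70 = £10,228,232.03.
Lowest total cost among the candidates is at Q = 1800.0.

TC* ≈ £10,228,232.03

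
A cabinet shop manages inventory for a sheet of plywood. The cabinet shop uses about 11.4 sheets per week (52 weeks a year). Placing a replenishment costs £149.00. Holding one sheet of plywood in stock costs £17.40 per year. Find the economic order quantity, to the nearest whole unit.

Q* ≈ 101 sheets

Annual demand D = 11.4 × 52 = 592.8.
EOQ = √(2DS / H) = √(2 × 592.8 × 149 / 17.4).
= √(176,654.4 / 17.4) = √10,152.5517 ≈ 100.760.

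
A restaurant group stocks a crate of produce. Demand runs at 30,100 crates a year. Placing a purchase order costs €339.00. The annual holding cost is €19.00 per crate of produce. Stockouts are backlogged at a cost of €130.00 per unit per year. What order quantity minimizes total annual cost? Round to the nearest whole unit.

Q* ≈ 1,110 crates

With planned backorders, Q* = √(2DS/H) · √((H+B)/B).
√(2DS/H) = √(2 × 30,100 × 339 / 19) = 1036.385.
√((H+B)/B) = √((19+130)/130) = 1.0706.
Q* ≈ 1109.539.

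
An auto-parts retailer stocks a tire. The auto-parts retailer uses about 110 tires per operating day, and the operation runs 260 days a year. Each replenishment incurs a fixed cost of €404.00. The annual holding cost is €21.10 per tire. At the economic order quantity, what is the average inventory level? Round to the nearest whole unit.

Average inventory ≈ 523 tires

Annual demand D = 110 × 260 = 28,600.
The optimal lot size = √(2DS/H) = √(2 × 28,600 × 404 / 21.1) ≈ 1046.52.
Average inventory = Q*/2 ≈ 1046.52 / 2 = 523.260.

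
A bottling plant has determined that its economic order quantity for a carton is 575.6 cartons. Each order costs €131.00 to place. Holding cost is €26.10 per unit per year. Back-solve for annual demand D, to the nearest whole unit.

D ≈ 33,005 cartons per year

The basic EOQ model gives Q* = √(2DS/H); rearrange for the unknown.
From Q* = √(2DS/H): D = Q*²H / (2S) = 575.6² × 26.1 / (2 × 131) = 33005.080.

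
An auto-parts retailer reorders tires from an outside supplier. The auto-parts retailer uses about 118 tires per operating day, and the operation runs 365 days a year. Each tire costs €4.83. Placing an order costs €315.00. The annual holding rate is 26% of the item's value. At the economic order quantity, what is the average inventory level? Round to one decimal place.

Average inventory ≈ 2,324.2 tires

Annual demand D = 118 × 365 = 43,070.
Holding cost H = 0.26 × €4.83 = €1.2558 per unit per year.
Q* = √(2DS/H) = √(2 × 43,070 × 315 / 1.2558) ≈ 4648.34.
Average inventory = Q*/2 ≈ 4648.34 / 2 = 2324.168.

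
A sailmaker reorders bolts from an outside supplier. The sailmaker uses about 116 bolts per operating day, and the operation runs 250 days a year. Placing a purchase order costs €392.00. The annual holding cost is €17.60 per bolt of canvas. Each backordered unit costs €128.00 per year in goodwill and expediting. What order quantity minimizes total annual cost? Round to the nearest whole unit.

Annual demand D = 116 × 250 = 29,000.
With planned backorders, Q* = √(2DS/H) · √((H+B)/B).
√(2DS/H) = √(2 × 29,000 × 392 / 17.6) = 1136.582.
√((H+B)/B) = √((17.6+128)/128) = 1.0665.
Q* ≈ 1212.206.

Q* ≈ 1,212 bolts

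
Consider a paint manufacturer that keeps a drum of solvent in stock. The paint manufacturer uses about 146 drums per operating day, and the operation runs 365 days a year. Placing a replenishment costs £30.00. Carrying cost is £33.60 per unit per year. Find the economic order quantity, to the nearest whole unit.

Q* ≈ 308 drums

Annual demand D = 146 × 365 = 53,290.
EOQ = √(2DS / H) = √(2 × 53,290 × 30 / 33.6).
= √(3,197,400 / 33.6) = √95,160.7143 ≈ 308.481.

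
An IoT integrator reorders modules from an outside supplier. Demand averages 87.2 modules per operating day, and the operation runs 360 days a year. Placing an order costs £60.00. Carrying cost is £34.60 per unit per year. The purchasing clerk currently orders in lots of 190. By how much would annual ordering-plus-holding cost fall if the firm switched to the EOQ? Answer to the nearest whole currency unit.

Annual demand D = 87.2 × 360 = 31,392.
EOQ = √(2DS/H) = √(2 × 31,392 × 60 / 34.6) ≈ 329.96.
Cost at Q* = (D/Q*)S + (Q*/2)H = √(2DSH) ≈ £11,416.64.
Cost at Q = 190: (31,392/190)×60 + (190/2)×34.6 = £9,913.26 + £3,287.00 = £13,200.26.
Excess = £13,200.26 − £11,416.64 = £1,783.63.

Extra cost ≈ £1,784 per year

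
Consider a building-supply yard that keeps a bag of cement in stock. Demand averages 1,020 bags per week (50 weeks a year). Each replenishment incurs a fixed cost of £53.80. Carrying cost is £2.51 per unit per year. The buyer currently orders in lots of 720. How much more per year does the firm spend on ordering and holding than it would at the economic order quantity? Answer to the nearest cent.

Annual demand D = 1,020 × 50 = 51,000.
EOQ = √(2DS/H) = √(2 × 51,000 × 53.8 / 2.51) ≈ 1478.61.
Cost at Q* = (D/Q*)S + (Q*/2)H = √(2DSH) ≈ £3,711.32.
Cost at Q = 720: (51,000/720)×53.8 + (720/2)×2.51 = £3,810.83 + £903.60 = £4,714.43.
Excess = £4,714.43 − £3,711.32 = £1,003.12.

Extra cost ≈ £1,003.12 per year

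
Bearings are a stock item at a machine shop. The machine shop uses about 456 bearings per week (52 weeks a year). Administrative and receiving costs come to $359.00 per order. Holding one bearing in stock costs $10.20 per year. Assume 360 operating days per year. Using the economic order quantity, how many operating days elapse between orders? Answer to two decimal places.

T ≈ 19.61 days

Annual demand D = 456 × 52 = 23,712.
EOQ = √(2DS/H) = √(2 × 23,712 × 359 / 10.2) ≈ 1291.95.
Cycle time = Q*/D × 360 = 1291.95 / 23,712 × 360 ≈ 19.615 days.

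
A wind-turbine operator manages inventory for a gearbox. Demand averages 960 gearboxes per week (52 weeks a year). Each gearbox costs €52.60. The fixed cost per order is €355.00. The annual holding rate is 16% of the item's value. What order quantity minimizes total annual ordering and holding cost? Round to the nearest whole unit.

Annual demand D = 960 × 52 = 49,920.
Holding cost H = 0.16 × €52.60 = €8.4160 per unit per year.
EOQ = √(2DS / H) = √(2 × 49,920 × 355 / 8.416).
= √(35,443,200 / 8.416) = √4,211,406.8441 ≈ 2052.171.

Q* ≈ 2,052 gearboxes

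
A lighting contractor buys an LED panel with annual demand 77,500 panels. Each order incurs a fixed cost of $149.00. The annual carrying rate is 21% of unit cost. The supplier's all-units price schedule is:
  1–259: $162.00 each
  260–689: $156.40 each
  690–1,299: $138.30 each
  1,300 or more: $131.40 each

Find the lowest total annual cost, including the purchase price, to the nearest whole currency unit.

TC* ≈ $10,210,319

Holding cost per unit per year at price C is H = 0.21·C.
For each price level, check whether its EOQ is feasible; otherwise the best quantity at that price is the breakpoint.
Tier 1 ($162.00): EOQ = 823.9 exceeds tier's upper bound 259, so this tier is dominated.
Tier 2 ($156.40): EOQ = 838.6 exceeds tier's upper bound 689, so this tier is dominated.
EOQ at $138.30 = 891.7 (feasible in tier 3): TC = 77,500×$138.30 + (77,500/891.7)×149 + (891.7/2)×0.21×$138.30 = $10,744,148.80.
EOQ at $131.40 = 914.9 < 1300, so use break Q=1300: TC = 77,500×$131.40 + (77,500/1300.0)×149 + (1300.0/2)×0.21×$131.40 = $10,210,318.79.
Lowest total cost among the candidates is at Q = 1300.0.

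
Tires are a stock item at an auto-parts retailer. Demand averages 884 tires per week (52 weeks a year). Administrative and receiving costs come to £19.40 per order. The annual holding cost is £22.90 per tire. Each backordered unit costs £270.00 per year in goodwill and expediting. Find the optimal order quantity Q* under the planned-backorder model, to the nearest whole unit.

Q* ≈ 291 tires

Annual demand D = 884 × 52 = 45,968.
With planned backorders, Q* = √(2DS/H) · √((H+B)/B).
√(2DS/H) = √(2 × 45,968 × 19.4 / 22.9) = 279.078.
√((H+B)/B) = √((22.9+270)/270) = 1.0415.
Q* ≈ 290.672.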